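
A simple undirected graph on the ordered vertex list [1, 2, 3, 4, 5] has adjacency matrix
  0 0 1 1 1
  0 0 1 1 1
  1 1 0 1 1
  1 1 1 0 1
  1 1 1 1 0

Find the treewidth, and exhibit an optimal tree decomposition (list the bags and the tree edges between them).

The largest bag has 4 vertices, giving width 3; this decomposition certifies tw(G) ≤ 3. Conversely, {1, 3, 4, 5} is a clique of size 4, and the vertices of any clique must share a bag in every tree decomposition; so some bag has ≥ 4 vertices and tw(G) ≥ 3. Combining the bounds, tw(G) = 3.

Treewidth 3.
Bags: B1 = {2, 3, 4, 5}  B2 = {1, 3, 4, 5}
Tree: B1–B2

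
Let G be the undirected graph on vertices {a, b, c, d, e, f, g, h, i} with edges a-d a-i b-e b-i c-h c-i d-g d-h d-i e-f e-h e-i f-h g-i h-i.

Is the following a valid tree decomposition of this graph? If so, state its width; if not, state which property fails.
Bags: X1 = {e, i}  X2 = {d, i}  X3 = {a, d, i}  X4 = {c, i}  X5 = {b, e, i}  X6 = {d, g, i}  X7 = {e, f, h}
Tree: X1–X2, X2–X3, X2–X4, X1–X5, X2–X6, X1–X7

No — edge (h,i) lies in no bag.

A tree decomposition must satisfy three properties: every vertex lies in some bag; for every edge, both endpoints lie together in some bag; and for every vertex, the bags containing it form a connected subtree. Here edge (h,i) lies in no bag, so the decomposition is invalid.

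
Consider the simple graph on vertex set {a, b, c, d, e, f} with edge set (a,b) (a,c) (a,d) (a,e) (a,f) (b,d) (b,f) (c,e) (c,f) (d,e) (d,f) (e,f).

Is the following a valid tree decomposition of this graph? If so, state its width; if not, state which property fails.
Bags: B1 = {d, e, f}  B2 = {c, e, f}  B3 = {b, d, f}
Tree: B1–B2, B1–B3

A tree decomposition must satisfy three properties: every vertex lies in some bag; for every edge, both endpoints lie together in some bag; and for every vertex, the bags containing it form a connected subtree. Here vertex a appears in no bag, so the decomposition is invalid.

No — vertex a appears in no bag.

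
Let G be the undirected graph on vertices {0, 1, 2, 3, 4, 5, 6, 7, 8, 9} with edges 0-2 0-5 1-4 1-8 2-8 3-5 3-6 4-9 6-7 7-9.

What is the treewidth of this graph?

2

A width-2 tree decomposition is:
Bags: B1 = {1, 4, 9}  B2 = {1, 8, 9}  B3 = {2, 8, 9}  B4 = {0, 2, 9}  B5 = {0, 5, 9}  B6 = {3, 5, 9}  B7 = {3, 6, 9}  B8 = {6, 7, 9}
Tree: B1–B2, B2–B3, B3–B4, B4–B5, B5–B6, B6–B7, B7–B8
Each bag holds 3 vertices, so the decomposition has width 2, which upper-bounds the treewidth. The edges 9–4–1–8–2–0–5–3–6–7–9 form a cycle, so G is not a tree and its treewidth is at least 2. Therefore the treewidth is 2.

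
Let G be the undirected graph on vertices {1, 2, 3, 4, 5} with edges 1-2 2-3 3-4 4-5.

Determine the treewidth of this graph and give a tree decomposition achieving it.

Each bag holds 2 vertices, so the decomposition has width 1, which upper-bounds the treewidth. Since G has at least one edge (e.g. 5–4), it is not an edgeless graph, so tw(G) ≥ 1. The upper and lower bounds meet at 1, so that is the treewidth.

Treewidth 1.
Bags: B1 = {4, 5}  B2 = {3, 4}  B3 = {2, 3}  B4 = {1, 2}
Tree: B1–B2, B2–B3, B3–B4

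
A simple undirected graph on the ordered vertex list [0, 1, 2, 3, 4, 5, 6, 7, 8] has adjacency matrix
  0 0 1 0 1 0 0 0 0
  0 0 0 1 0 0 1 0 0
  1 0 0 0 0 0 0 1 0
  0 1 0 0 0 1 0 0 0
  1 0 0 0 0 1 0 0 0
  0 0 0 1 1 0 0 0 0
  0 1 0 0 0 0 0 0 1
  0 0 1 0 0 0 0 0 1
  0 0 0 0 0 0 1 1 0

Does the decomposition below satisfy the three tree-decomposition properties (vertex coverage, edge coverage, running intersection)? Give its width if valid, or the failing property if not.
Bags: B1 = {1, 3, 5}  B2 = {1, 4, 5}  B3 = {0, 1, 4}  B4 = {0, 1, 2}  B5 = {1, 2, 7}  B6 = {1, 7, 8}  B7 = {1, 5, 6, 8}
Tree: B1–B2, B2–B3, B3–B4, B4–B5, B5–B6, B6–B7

A tree decomposition must satisfy three properties: every vertex lies in some bag; for every edge, both endpoints lie together in some bag; and for every vertex, the bags containing it form a connected subtree. Here bags containing vertex 5 are not connected in the tree, so the decomposition is invalid.

No — bags containing vertex 5 are not connected in the tree.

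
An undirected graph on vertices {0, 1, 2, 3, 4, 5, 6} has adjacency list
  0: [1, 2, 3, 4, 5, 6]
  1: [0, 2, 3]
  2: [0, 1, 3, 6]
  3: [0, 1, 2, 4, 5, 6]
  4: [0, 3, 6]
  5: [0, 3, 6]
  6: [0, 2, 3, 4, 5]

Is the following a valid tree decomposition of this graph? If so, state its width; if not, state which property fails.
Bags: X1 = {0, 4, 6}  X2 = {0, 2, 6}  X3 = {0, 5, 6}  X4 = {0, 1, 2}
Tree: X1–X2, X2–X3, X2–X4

No — vertex 3 appears in no bag.

A tree decomposition must satisfy three properties: every vertex lies in some bag; for every edge, both endpoints lie together in some bag; and for every vertex, the bags containing it form a connected subtree. Here vertex 3 appears in no bag, so the decomposition is invalid.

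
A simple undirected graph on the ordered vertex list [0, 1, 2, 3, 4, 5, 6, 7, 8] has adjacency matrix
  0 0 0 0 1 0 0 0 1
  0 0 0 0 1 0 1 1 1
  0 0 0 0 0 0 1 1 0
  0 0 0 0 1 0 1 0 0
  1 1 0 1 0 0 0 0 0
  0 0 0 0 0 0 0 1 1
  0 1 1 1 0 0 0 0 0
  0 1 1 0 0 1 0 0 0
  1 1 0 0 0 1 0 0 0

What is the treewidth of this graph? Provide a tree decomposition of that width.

The largest bag has 4 vertices, giving width 3; this decomposition certifies tw(G) ≤ 3. For the lower bound: the 4 vertex sets {0,3,4}, {6}, {1}, {2,5,7,8} are disjoint, each induces a connected subgraph, and every pair is joined by at least one edge of G. Contracting each set to a single vertex therefore yields K_{4} as a minor, and since treewidth is minor-monotone, tw(G) ≥ tw(K_{4}) = 3. Hence tw(G) = 3 exactly.

Treewidth 3.
One such decomposition:
Bags: B1 = {0, 3, 4, 6}  B2 = {0, 1, 4, 6}  B3 = {0, 1, 6, 8}  B4 = {1, 2, 6, 8}  B5 = {1, 2, 7, 8}  B6 = {2, 5, 7, 8}
Tree: B1–B2, B2–B3, B3–B4, B4–B5, B5–B6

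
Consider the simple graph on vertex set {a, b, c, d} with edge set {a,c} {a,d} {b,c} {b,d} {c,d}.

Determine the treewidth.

2

A width-2 tree decomposition is:
Bags: B1 = {a, c, d}  B2 = {b, c, d}
Tree: B1–B2
The largest bag has 3 vertices, giving width 2; this decomposition certifies tw(G) ≤ 2. On the other hand G contains the 3-clique {a, c, d}. A clique must lie in a single bag of any decomposition, so no decomposition can have width below 2. Combining the bounds, tw(G) = 2.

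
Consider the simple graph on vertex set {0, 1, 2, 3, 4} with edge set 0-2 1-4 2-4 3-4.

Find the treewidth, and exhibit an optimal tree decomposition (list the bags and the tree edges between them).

The largest bag has 2 vertices, giving width 1; this decomposition certifies tw(G) ≤ 1. G has an edge, so its treewidth is at least 1. The upper and lower bounds meet at 1, so that is the treewidth.

Treewidth 1.
Bags: B1 = {2, 4}  B2 = {3, 4}  B3 = {1, 4}  B4 = {0, 2}
Tree: B1–B2, B2–B3, B1–B4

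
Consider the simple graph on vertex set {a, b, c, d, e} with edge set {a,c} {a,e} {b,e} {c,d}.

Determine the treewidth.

A width-1 tree decomposition is:
Bags: B1 = {c, d}  B2 = {a, c}  B3 = {a, e}  B4 = {b, e}
Tree: B1–B2, B2–B3, B3–B4
Each bag holds 2 vertices, so the decomposition has width 1, which upper-bounds the treewidth. Any graph with an edge has treewidth ≥ 1, and G has the edge d–c. Hence tw(G) = 1 exactly.

1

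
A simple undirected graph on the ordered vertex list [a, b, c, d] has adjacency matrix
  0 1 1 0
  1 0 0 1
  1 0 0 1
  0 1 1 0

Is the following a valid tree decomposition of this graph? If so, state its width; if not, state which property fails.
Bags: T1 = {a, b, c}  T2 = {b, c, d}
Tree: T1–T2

Yes; width 2.

Checking the three conditions: (i) the bags cover all of {a, b, c, d}; (ii) for each edge, some bag contains both endpoints; (iii) the bags containing any fixed vertex form a subtree. All hold, so the decomposition is valid with width 3 − 1 = 2.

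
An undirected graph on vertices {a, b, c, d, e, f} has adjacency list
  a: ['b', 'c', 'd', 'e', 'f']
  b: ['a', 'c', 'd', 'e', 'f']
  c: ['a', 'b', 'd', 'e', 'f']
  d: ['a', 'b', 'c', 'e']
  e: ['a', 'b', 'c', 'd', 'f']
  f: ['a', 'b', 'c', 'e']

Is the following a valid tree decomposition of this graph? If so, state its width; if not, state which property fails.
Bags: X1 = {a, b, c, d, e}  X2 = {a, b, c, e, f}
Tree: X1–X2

Yes; width 4.

Checking the three conditions: (i) the bags cover all of {a, b, c, d, e, f}; (ii) for each edge, some bag contains both endpoints; (iii) the bags containing any fixed vertex form a subtree. All hold, so the decomposition is valid with width 5 − 1 = 4.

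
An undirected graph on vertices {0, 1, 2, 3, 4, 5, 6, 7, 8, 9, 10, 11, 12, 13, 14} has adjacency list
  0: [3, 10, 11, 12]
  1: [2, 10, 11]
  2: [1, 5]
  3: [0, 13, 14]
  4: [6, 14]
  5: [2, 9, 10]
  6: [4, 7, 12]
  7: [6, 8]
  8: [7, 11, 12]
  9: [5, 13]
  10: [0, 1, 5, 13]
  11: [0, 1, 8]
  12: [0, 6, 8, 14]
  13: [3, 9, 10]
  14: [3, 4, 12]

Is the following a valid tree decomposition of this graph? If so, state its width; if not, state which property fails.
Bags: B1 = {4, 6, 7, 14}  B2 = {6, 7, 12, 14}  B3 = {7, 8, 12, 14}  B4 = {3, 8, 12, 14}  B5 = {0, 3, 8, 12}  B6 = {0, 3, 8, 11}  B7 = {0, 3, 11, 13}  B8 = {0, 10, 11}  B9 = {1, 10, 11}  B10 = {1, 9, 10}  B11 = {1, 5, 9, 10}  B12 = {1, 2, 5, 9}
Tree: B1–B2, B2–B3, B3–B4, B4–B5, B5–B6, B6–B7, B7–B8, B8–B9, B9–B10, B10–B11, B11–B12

No — edge (13,10) lies in no bag.

A tree decomposition must satisfy three properties: every vertex lies in some bag; for every edge, both endpoints lie together in some bag; and for every vertex, the bags containing it form a connected subtree. Here edge (13,10) lies in no bag, so the decomposition is invalid.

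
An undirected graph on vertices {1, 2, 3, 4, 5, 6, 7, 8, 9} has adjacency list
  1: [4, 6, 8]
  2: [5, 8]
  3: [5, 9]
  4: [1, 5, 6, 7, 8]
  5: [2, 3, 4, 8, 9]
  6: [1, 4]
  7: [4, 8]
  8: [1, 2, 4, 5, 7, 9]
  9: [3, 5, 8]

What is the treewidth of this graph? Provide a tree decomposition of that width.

Every bag has size at most 3, so the width is 3 − 1 = 2 and tw(G) ≤ 2. For the lower bound, the 3 vertices {5, 8, 9} are pairwise adjacent, and any tree decomposition puts a clique entirely inside one bag — forcing width ≥ 2. Hence tw(G) = 2 exactly.

Treewidth 2.
One optimal decomposition is:
Bags: B1 = {1, 4, 6}  B2 = {1, 4, 8}  B3 = {4, 5, 8}  B4 = {2, 5, 8}  B5 = {5, 8, 9}  B6 = {4, 7, 8}  B7 = {3, 5, 9}
Tree: B1–B2, B2–B3, B3–B4, B4–B5, B3–B6, B5–B7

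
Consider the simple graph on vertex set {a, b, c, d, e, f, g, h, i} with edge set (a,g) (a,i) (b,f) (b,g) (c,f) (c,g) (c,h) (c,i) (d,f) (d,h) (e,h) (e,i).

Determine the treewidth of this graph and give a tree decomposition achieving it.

Treewidth 3.
One such decomposition:
Bags: B1 = {a, b, g, i}  B2 = {b, c, g, i}  B3 = {b, c, f, i}  B4 = {c, e, f, i}  B5 = {c, e, f, h}  B6 = {d, e, f, h}
Tree: B1–B2, B2–B3, B3–B4, B4–B5, B5–B6

Every bag has size at most 4, so the width is 4 − 1 = 3 and tw(G) ≤ 3. For the lower bound: the 4 vertex sets {a,b,g}, {i}, {c}, {d,e,f,h} are disjoint, each induces a connected subgraph, and every pair is joined by at least one edge of G. Contracting each set to a single vertex therefore yields K_{4} as a minor, and since treewidth is minor-monotone, tw(G) ≥ tw(K_{4}) = 3. Therefore the treewidth is 3.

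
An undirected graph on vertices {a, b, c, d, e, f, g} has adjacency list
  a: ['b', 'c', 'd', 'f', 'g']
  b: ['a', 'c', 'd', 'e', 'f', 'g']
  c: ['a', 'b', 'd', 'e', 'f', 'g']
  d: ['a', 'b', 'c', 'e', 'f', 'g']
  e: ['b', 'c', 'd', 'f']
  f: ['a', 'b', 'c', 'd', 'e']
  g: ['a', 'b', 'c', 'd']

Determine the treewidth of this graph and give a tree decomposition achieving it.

The largest bag has 5 vertices, giving width 4; this decomposition certifies tw(G) ≤ 4. For the lower bound, the 5 vertices {a, b, c, d, g} are pairwise adjacent, and any tree decomposition puts a clique entirely inside one bag — forcing width ≥ 4. Combining the bounds, tw(G) = 4.

Treewidth 4.
One optimal decomposition is:
Bags: B1 = {b, c, d, e, f}  B2 = {a, b, c, d, f}  B3 = {a, b, c, d, g}
Tree: B1–B2, B2–B3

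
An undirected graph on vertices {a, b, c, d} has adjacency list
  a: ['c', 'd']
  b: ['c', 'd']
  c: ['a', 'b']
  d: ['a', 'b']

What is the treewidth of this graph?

2

A width-2 tree decomposition is:
Bags: B1 = {a, b, c}  B2 = {a, b, d}
Tree: B1–B2
Every bag has size at most 3, so the width is 3 − 1 = 2 and tw(G) ≤ 2. The edges a–c–b–d–a form a cycle, so G is not a tree and its treewidth is at least 2. Hence tw(G) = 2 exactly.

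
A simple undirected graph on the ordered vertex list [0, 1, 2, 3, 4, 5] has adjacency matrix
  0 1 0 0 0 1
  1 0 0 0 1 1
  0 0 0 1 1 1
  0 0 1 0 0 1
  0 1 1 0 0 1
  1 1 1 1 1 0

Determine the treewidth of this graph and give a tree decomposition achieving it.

Each bag holds 3 vertices, so the decomposition has width 2, which upper-bounds the treewidth. On the other hand G contains the 3-clique {0, 1, 5}. A clique must lie in a single bag of any decomposition, so no decomposition can have width below 2. The upper and lower bounds meet at 2, so that is the treewidth.

Treewidth 2.
One optimal decomposition is:
Bags: B1 = {2, 4, 5}  B2 = {2, 3, 5}  B3 = {1, 4, 5}  B4 = {0, 1, 5}
Tree: B1–B2, B1–B3, B3–B4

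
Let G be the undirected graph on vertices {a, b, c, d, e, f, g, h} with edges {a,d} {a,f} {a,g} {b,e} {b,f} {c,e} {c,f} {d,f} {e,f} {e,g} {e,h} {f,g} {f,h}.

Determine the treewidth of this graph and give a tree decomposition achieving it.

The largest bag has 3 vertices, giving width 2; this decomposition certifies tw(G) ≤ 2. On the other hand G contains the 3-clique {a, d, f}. A clique must lie in a single bag of any decomposition, so no decomposition can have width below 2. Combining the bounds, tw(G) = 2.

Treewidth 2.
Bags: B1 = {e, f, g}  B2 = {b, e, f}  B3 = {e, f, h}  B4 = {a, f, g}  B5 = {a, d, f}  B6 = {c, e, f}
Tree: B1–B2, B2–B3, B1–B4, B4–B5, B2–B6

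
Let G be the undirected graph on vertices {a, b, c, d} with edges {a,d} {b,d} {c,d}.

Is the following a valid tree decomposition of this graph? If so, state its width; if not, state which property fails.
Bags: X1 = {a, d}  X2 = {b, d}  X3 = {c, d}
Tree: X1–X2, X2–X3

Checking the three conditions: (i) the bags cover all of {a, b, c, d}; (ii) for each edge, some bag contains both endpoints; (iii) the bags containing any fixed vertex form a subtree. All hold, so the decomposition is valid with width 2 − 1 = 1.

Yes; width 1.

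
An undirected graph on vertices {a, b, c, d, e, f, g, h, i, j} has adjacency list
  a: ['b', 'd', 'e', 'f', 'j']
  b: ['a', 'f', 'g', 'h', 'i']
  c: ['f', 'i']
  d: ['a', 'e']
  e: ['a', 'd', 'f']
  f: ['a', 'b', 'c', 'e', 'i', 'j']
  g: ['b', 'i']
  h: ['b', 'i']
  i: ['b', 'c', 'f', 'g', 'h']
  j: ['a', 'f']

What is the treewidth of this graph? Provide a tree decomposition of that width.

Each bag holds 3 vertices, so the decomposition has width 2, which upper-bounds the treewidth. Conversely, {a, d, e} is a clique of size 3, and the vertices of any clique must share a bag in every tree decomposition; so some bag has ≥ 3 vertices and tw(G) ≥ 2. The upper and lower bounds meet at 2, so that is the treewidth.

Treewidth 2.
Bags: B1 = {b, f, i}  B2 = {a, b, f}  B3 = {a, e, f}  B4 = {a, d, e}  B5 = {c, f, i}  B6 = {b, g, i}  B7 = {a, f, j}  B8 = {b, h, i}
Tree: B1–B2, B2–B3, B3–B4, B1–B5, B1–B6, B2–B7, B6–B8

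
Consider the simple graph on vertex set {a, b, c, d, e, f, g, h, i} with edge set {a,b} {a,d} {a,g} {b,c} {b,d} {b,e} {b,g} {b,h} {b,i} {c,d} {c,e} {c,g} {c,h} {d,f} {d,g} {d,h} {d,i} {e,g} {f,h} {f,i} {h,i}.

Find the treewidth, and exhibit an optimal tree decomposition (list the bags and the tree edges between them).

Every bag has size at most 4, so the width is 4 − 1 = 3 and tw(G) ≤ 3. For the lower bound, the 4 vertices {d, f, h, i} are pairwise adjacent, and any tree decomposition puts a clique entirely inside one bag — forcing width ≥ 3. Therefore the treewidth is 3.

Treewidth 3.
Bags: B1 = {b, c, d, h}  B2 = {b, d, h, i}  B3 = {b, c, d, g}  B4 = {a, b, d, g}  B5 = {b, c, e, g}  B6 = {d, f, h, i}
Tree: B1–B2, B1–B3, B3–B4, B3–B5, B2–B6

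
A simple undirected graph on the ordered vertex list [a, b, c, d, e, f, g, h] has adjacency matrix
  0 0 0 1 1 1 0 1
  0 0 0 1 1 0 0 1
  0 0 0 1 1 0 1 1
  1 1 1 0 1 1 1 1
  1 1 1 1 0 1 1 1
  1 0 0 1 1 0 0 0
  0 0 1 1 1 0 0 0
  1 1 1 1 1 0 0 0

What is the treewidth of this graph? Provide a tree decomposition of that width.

Treewidth 3.
Bags: B1 = {c, d, e, g}  B2 = {c, d, e, h}  B3 = {a, d, e, h}  B4 = {b, d, e, h}  B5 = {a, d, e, f}
Tree: B1–B2, B2–B3, B3–B4, B3–B5

The largest bag has 4 vertices, giving width 3; this decomposition certifies tw(G) ≤ 3. On the other hand G contains the 4-clique {c, d, e, g}. A clique must lie in a single bag of any decomposition, so no decomposition can have width below 3. The upper and lower bounds meet at 3, so that is the treewidth.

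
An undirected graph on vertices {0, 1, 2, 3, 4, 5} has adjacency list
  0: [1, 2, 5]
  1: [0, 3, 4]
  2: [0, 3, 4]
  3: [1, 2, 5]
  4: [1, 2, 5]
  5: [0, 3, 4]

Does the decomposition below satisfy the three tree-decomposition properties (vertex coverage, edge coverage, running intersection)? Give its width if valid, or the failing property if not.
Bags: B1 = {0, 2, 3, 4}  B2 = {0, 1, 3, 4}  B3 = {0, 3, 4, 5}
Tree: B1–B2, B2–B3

Every vertex of G appears in some bag (union = {0, 1, 2, 3, 4, 5}); every edge is covered by a bag; and for each vertex v the set of bags containing v is connected in the bag tree. The decomposition is therefore valid. The largest bag has 4 vertices, so the width is 3.

Yes; width 3.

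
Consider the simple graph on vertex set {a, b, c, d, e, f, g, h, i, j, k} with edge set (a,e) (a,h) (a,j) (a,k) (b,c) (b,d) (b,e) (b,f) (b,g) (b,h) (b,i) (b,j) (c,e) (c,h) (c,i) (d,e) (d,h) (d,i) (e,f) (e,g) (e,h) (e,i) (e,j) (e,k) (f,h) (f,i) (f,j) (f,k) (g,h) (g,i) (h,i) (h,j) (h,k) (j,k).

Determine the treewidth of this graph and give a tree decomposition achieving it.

Treewidth 4.
Bags: B1 = {b, e, f, h, i}  B2 = {b, e, f, h, j}  B3 = {b, e, g, h, i}  B4 = {b, d, e, h, i}  B5 = {e, f, h, j, k}  B6 = {b, c, e, h, i}  B7 = {a, e, h, j, k}
Tree: B1–B2, B1–B3, B3–B4, B2–B5, B1–B6, B5–B7

The largest bag has 5 vertices, giving width 4; this decomposition certifies tw(G) ≤ 4. For the lower bound, the 5 vertices {a, e, h, j, k} are pairwise adjacent, and any tree decomposition puts a clique entirely inside one bag — forcing width ≥ 4. Therefore the treewidth is 4.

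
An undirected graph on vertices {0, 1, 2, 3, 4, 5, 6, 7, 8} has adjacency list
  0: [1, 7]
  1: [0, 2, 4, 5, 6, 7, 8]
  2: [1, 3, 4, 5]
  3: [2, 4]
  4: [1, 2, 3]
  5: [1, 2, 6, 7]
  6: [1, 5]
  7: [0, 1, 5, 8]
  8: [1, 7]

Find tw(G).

A width-2 tree decomposition is:
Bags: B1 = {1, 5, 7}  B2 = {0, 1, 7}  B3 = {1, 7, 8}  B4 = {1, 2, 5}  B5 = {1, 2, 4}  B6 = {2, 3, 4}  B7 = {1, 5, 6}
Tree: B1–B2, B1–B3, B1–B4, B4–B5, B5–B6, B1–B7
The largest bag has 3 vertices, giving width 2; this decomposition certifies tw(G) ≤ 2. Conversely, {0, 1, 7} is a clique of size 3, and the vertices of any clique must share a bag in every tree decomposition; so some bag has ≥ 3 vertices and tw(G) ≥ 2. Combining the bounds, tw(G) = 2.

2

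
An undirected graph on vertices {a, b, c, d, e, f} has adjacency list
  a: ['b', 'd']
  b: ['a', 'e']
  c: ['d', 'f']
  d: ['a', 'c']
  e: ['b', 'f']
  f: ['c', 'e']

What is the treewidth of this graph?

2

A width-2 tree decomposition is:
Bags: B1 = {a, b, e}  B2 = {a, e, f}  B3 = {a, c, f}  B4 = {a, c, d}
Tree: B1–B2, B2–B3, B3–B4
The largest bag has 3 vertices, giving width 2; this decomposition certifies tw(G) ≤ 2. The edges a–b–e–f–c–d–a form a cycle, so G is not a tree and its treewidth is at least 2. Therefore the treewidth is 2.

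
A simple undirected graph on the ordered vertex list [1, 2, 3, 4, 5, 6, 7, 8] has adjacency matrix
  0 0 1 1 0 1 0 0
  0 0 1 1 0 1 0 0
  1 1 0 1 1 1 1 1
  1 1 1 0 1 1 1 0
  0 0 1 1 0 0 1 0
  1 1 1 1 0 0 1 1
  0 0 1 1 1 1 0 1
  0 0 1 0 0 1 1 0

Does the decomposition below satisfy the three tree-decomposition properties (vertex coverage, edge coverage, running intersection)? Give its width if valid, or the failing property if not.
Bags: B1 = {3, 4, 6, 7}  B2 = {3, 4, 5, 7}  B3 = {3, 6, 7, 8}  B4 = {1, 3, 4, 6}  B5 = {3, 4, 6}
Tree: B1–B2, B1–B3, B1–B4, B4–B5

A tree decomposition must satisfy three properties: every vertex lies in some bag; for every edge, both endpoints lie together in some bag; and for every vertex, the bags containing it form a connected subtree. Here vertex 2 appears in no bag, so the decomposition is invalid.

No — vertex 2 appears in no bag.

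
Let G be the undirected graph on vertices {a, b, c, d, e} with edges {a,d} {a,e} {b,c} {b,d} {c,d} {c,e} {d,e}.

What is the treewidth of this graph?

2

A width-2 tree decomposition is:
Bags: B1 = {c, d, e}  B2 = {a, d, e}  B3 = {b, c, d}
Tree: B1–B2, B1–B3
Every bag has size at most 3, so the width is 3 − 1 = 2 and tw(G) ≤ 2. On the other hand G contains the 3-clique {c, d, e}. A clique must lie in a single bag of any decomposition, so no decomposition can have width below 2. Therefore the treewidth is 2.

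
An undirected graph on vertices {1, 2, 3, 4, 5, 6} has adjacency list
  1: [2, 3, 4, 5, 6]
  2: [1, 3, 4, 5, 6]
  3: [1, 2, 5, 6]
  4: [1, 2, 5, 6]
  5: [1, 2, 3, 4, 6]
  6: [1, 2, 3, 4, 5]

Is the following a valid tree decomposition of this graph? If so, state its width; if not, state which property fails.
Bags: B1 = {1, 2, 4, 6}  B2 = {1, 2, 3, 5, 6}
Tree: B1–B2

No — edge (5,4) lies in no bag.

A tree decomposition must satisfy three properties: every vertex lies in some bag; for every edge, both endpoints lie together in some bag; and for every vertex, the bags containing it form a connected subtree. Here edge (5,4) lies in no bag, so the decomposition is invalid.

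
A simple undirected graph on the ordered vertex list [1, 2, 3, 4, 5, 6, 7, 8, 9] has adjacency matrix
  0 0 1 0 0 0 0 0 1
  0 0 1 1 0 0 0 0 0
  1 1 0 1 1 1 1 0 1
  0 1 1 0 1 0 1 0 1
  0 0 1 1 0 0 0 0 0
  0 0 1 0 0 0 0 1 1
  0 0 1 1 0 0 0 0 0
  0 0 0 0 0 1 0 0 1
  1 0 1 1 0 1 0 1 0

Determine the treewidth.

2

A width-2 tree decomposition is:
Bags: B1 = {3, 6, 9}  B2 = {3, 4, 9}  B3 = {6, 8, 9}  B4 = {2, 3, 4}  B5 = {3, 4, 5}  B6 = {3, 4, 7}  B7 = {1, 3, 9}
Tree: B1–B2, B1–B3, B2–B4, B2–B5, B5–B6, B1–B7
Each bag holds 3 vertices, so the decomposition has width 2, which upper-bounds the treewidth. For the lower bound, the 3 vertices {6, 8, 9} are pairwise adjacent, and any tree decomposition puts a clique entirely inside one bag — forcing width ≥ 2. Combining the bounds, tw(G) = 2.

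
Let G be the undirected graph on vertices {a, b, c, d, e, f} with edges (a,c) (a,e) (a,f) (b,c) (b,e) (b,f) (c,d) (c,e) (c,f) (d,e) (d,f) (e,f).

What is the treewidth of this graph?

3

A width-3 tree decomposition is:
Bags: B1 = {c, d, e, f}  B2 = {b, c, e, f}  B3 = {a, c, e, f}
Tree: B1–B2, B1–B3
Every bag has size at most 4, so the width is 4 − 1 = 3 and tw(G) ≤ 3. For the lower bound, the 4 vertices {c, d, e, f} are pairwise adjacent, and any tree decomposition puts a clique entirely inside one bag — forcing width ≥ 3. Combining the bounds, tw(G) = 3.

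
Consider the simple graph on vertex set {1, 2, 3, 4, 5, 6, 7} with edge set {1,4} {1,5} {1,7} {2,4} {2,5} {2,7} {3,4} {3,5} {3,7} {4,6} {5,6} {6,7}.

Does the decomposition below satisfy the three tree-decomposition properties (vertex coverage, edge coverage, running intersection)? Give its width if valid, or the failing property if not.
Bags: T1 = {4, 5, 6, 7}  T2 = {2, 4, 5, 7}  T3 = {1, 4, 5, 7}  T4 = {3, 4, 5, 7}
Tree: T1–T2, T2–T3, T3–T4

Yes; width 3.

Vertex coverage: the bags together contain {1, 2, 3, 4, 5, 6, 7}, the full vertex set. Edge coverage: each edge of G has both endpoints in at least one bag. Running intersection: for every vertex, the bags containing it form a connected subtree. All three properties hold, so this is a valid tree decomposition of width max|bag| − 1 = 3, and hence tw(G) ≤ 3.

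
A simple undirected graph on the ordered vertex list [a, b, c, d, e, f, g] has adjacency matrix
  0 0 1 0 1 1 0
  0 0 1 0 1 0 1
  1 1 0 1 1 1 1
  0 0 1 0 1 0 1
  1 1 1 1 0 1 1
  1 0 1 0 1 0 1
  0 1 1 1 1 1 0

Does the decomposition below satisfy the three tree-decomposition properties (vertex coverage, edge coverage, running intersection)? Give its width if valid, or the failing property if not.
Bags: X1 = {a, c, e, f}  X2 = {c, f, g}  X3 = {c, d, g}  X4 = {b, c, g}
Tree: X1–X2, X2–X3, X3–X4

No — edge (e,g) lies in no bag.

A tree decomposition must satisfy three properties: every vertex lies in some bag; for every edge, both endpoints lie together in some bag; and for every vertex, the bags containing it form a connected subtree. Here edge (e,g) lies in no bag, so the decomposition is invalid.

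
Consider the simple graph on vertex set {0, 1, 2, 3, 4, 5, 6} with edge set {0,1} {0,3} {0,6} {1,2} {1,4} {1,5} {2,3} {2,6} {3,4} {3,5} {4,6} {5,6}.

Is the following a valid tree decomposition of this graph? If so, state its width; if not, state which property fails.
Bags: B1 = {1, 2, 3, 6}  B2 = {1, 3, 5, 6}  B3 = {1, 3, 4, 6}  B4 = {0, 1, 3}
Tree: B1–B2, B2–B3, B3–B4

No — edge (6,0) lies in no bag.

A tree decomposition must satisfy three properties: every vertex lies in some bag; for every edge, both endpoints lie together in some bag; and for every vertex, the bags containing it form a connected subtree. Here edge (6,0) lies in no bag, so the decomposition is invalid.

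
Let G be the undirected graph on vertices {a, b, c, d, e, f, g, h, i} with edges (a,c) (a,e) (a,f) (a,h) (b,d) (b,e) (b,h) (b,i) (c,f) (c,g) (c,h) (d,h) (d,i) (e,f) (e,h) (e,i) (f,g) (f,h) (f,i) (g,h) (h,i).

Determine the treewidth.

A width-3 tree decomposition is:
Bags: B1 = {a, c, f, h}  B2 = {c, f, g, h}  B3 = {a, e, f, h}  B4 = {e, f, h, i}  B5 = {b, e, h, i}  B6 = {b, d, h, i}
Tree: B1–B2, B1–B3, B3–B4, B4–B5, B5–B6
Each bag holds 4 vertices, so the decomposition has width 3, which upper-bounds the treewidth. For the lower bound, the 4 vertices {b, d, h, i} are pairwise adjacent, and any tree decomposition puts a clique entirely inside one bag — forcing width ≥ 3. Therefore the treewidth is 3.

3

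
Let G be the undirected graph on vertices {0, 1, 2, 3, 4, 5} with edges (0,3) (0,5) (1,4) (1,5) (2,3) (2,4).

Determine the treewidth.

2

A width-2 tree decomposition is:
Bags: B1 = {1, 4, 5}  B2 = {2, 4, 5}  B3 = {2, 3, 5}  B4 = {0, 3, 5}
Tree: B1–B2, B2–B3, B3–B4
Each bag holds 3 vertices, so the decomposition has width 2, which upper-bounds the treewidth. For the lower bound, G contains the cycle 5–1–4–2–3–0–5, so G is not a forest; only forests have treewidth ≤ 1, hence tw(G) ≥ 2. Combining the bounds, tw(G) = 2.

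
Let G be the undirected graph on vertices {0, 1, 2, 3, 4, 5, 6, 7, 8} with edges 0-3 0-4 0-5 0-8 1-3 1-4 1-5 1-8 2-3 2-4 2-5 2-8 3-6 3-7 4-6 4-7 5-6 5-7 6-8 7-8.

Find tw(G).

A width-4 tree decomposition is:
Bags: B1 = {0, 3, 4, 5, 8}  B2 = {1, 3, 4, 5, 8}  B3 = {2, 3, 4, 5, 8}  B4 = {3, 4, 5, 6, 8}  B5 = {3, 4, 5, 7, 8}
Tree: B1–B2, B2–B3, B3–B4, B4–B5
The largest bag has 5 vertices, giving width 4; this decomposition certifies tw(G) ≤ 4. For the lower bound: the 5 vertex sets {0,8}, {1,5}, {2,3}, {4}, {6} are disjoint, each induces a connected subgraph, and every pair is joined by at least one edge of G. Contracting each set to a single vertex therefore yields K_{5} as a minor, and since treewidth is minor-monotone, tw(G) ≥ tw(K_{5}) = 4. Therefore the treewidth is 4.

4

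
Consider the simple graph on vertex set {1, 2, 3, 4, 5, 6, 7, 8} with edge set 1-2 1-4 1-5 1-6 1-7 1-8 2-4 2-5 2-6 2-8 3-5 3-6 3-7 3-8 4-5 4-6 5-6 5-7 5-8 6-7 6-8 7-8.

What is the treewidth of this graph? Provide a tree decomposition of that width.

Every bag has size at most 5, so the width is 5 − 1 = 4 and tw(G) ≤ 4. On the other hand G contains the 5-clique {1, 2, 5, 6, 8}. A clique must lie in a single bag of any decomposition, so no decomposition can have width below 4. The upper and lower bounds meet at 4, so that is the treewidth.

Treewidth 4.
One such decomposition:
Bags: B1 = {1, 2, 5, 6, 8}  B2 = {1, 5, 6, 7, 8}  B3 = {1, 2, 4, 5, 6}  B4 = {3, 5, 6, 7, 8}
Tree: B1–B2, B1–B3, B2–B4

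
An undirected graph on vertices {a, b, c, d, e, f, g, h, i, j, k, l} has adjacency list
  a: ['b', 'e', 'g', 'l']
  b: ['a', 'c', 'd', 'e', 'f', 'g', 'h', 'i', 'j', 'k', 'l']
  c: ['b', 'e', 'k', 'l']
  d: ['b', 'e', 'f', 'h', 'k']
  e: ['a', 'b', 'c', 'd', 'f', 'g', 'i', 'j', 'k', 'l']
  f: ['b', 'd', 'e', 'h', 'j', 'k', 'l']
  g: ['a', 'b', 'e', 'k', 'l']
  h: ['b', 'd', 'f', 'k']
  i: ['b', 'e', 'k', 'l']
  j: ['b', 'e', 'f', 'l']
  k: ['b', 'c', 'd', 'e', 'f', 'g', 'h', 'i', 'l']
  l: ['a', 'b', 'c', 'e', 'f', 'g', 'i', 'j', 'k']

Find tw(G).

4

A width-4 tree decomposition is:
Bags: B1 = {b, c, e, k, l}  B2 = {b, e, f, k, l}  B3 = {b, d, e, f, k}  B4 = {b, e, g, k, l}  B5 = {b, e, f, j, l}  B6 = {a, b, e, g, l}  B7 = {b, d, f, h, k}  B8 = {b, e, i, k, l}
Tree: B1–B2, B2–B3, B1–B4, B2–B5, B4–B6, B3–B7, B4–B8
Each bag holds 5 vertices, so the decomposition has width 4, which upper-bounds the treewidth. Conversely, {b, d, e, f, k} is a clique of size 5, and the vertices of any clique must share a bag in every tree decomposition; so some bag has ≥ 5 vertices and tw(G) ≥ 4. Therefore the treewidth is 4.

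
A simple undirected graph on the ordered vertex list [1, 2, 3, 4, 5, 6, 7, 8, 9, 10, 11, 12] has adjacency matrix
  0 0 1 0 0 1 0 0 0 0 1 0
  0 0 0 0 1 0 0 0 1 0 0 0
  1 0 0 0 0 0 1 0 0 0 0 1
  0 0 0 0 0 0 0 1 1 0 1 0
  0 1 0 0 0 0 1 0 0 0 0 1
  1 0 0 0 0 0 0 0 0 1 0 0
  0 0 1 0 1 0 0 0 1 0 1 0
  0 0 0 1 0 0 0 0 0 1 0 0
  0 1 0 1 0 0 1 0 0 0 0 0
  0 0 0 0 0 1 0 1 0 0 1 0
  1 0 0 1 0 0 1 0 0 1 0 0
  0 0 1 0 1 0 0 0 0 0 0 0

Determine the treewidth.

3

A width-3 tree decomposition is:
Bags: B1 = {4, 6, 8, 10}  B2 = {4, 6, 10, 11}  B3 = {1, 4, 6, 11}  B4 = {1, 4, 9, 11}  B5 = {1, 7, 9, 11}  B6 = {1, 3, 7, 9}  B7 = {2, 3, 7, 9}  B8 = {2, 3, 5, 7}  B9 = {2, 3, 5, 12}
Tree: B1–B2, B2–B3, B3–B4, B4–B5, B5–B6, B6–B7, B7–B8, B8–B9
Every bag has size at most 4, so the width is 4 − 1 = 3 and tw(G) ≤ 3. For the lower bound: the 4 vertex sets {6,8,10}, {4}, {11}, {1,3,7,9} are disjoint, each induces a connected subgraph, and every pair is joined by at least one edge of G. Contracting each set to a single vertex therefore yields K_{4} as a minor, and since treewidth is minor-monotone, tw(G) ≥ tw(K_{4}) = 3. Hence tw(G) = 3 exactly.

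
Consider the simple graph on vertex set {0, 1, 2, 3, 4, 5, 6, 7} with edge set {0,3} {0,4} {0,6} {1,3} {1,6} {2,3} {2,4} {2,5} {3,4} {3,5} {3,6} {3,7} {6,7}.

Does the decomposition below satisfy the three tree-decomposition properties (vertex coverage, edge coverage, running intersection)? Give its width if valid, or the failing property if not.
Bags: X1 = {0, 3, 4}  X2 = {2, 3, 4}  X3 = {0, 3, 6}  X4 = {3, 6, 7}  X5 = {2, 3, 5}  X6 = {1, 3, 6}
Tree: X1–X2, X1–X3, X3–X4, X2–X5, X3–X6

Yes; width 2.

Checking the three conditions: (i) the bags cover all of {0, 1, 2, 3, 4, 5, 6, 7}; (ii) for each edge, some bag contains both endpoints; (iii) the bags containing any fixed vertex form a subtree. All hold, so the decomposition is valid with width 3 − 1 = 2.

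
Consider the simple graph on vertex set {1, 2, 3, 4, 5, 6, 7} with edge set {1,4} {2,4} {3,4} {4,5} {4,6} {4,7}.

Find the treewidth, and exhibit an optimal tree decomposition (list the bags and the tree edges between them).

Every bag has size at most 2, so the width is 2 − 1 = 1 and tw(G) ≤ 1. G has an edge, so its treewidth is at least 1. Combining the bounds, tw(G) = 1.

Treewidth 1.
One optimal decomposition is:
Bags: B1 = {3, 4}  B2 = {2, 4}  B3 = {1, 4}  B4 = {4, 7}  B5 = {4, 5}  B6 = {4, 6}
Tree: B1–B2, B1–B3, B2–B4, B3–B5, B3–B6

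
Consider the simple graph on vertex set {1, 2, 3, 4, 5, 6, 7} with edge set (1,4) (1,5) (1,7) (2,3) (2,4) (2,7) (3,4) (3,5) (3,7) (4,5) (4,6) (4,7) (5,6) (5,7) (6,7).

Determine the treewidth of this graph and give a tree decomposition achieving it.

Each bag holds 4 vertices, so the decomposition has width 3, which upper-bounds the treewidth. Conversely, {2, 3, 4, 7} is a clique of size 4, and the vertices of any clique must share a bag in every tree decomposition; so some bag has ≥ 4 vertices and tw(G) ≥ 3. Hence tw(G) = 3 exactly.

Treewidth 3.
One optimal decomposition is:
Bags: B1 = {4, 5, 6, 7}  B2 = {1, 4, 5, 7}  B3 = {3, 4, 5, 7}  B4 = {2, 3, 4, 7}
Tree: B1–B2, B2–B3, B3–B4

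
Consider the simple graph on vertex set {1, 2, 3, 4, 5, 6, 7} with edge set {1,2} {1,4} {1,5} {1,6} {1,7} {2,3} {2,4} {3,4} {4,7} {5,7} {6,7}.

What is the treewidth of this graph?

A width-2 tree decomposition is:
Bags: B1 = {1, 2, 4}  B2 = {2, 3, 4}  B3 = {1, 4, 7}  B4 = {1, 6, 7}  B5 = {1, 5, 7}
Tree: B1–B2, B1–B3, B3–B4, B4–B5
Each bag holds 3 vertices, so the decomposition has width 2, which upper-bounds the treewidth. Conversely, {1, 2, 4} is a clique of size 3, and the vertices of any clique must share a bag in every tree decomposition; so some bag has ≥ 3 vertices and tw(G) ≥ 2. Therefore the treewidth is 2.

2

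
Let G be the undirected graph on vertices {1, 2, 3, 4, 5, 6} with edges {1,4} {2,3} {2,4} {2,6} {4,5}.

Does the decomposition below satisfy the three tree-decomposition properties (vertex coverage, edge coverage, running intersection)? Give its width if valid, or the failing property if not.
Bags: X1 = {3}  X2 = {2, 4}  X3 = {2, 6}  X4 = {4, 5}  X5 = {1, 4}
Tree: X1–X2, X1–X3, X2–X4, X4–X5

No — edge (2,3) lies in no bag.

A tree decomposition must satisfy three properties: every vertex lies in some bag; for every edge, both endpoints lie together in some bag; and for every vertex, the bags containing it form a connected subtree. Here edge (2,3) lies in no bag, so the decomposition is invalid.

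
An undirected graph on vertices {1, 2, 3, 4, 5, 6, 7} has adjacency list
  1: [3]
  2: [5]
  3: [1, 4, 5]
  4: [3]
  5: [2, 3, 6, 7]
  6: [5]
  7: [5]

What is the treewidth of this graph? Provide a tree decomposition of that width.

Each bag holds 2 vertices, so the decomposition has width 1, which upper-bounds the treewidth. G has an edge, so its treewidth is at least 1. Therefore the treewidth is 1.

Treewidth 1.
One optimal decomposition is:
Bags: B1 = {5, 7}  B2 = {3, 5}  B3 = {1, 3}  B4 = {3, 4}  B5 = {5, 6}  B6 = {2, 5}
Tree: B1–B2, B2–B3, B2–B4, B2–B5, B2–B6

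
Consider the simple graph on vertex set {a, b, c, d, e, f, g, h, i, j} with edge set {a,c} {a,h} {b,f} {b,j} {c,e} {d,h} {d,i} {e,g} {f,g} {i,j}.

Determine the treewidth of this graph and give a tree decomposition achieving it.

Treewidth 2.
Bags: B1 = {d, h, i}  B2 = {h, i, j}  B3 = {b, h, j}  B4 = {b, f, h}  B5 = {f, g, h}  B6 = {e, g, h}  B7 = {c, e, h}  B8 = {a, c, h}
Tree: B1–B2, B2–B3, B3–B4, B4–B5, B5–B6, B6–B7, B7–B8

Every bag has size at most 3, so the width is 3 − 1 = 2 and tw(G) ≤ 2. For the lower bound, G contains the cycle h–d–i–j–b–f–g–e–c–a–h, so G is not a forest; only forests have treewidth ≤ 1, hence tw(G) ≥ 2. Combining the bounds, tw(G) = 2.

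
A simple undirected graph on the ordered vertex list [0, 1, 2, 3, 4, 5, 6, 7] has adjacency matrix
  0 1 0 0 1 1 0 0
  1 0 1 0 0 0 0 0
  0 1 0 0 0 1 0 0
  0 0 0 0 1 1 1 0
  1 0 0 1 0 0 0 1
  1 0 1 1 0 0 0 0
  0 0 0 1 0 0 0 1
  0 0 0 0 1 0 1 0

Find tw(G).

2

A width-2 tree decomposition is:
Bags: B1 = {3, 6, 7}  B2 = {3, 4, 7}  B3 = {3, 4, 5}  B4 = {0, 4, 5}  B5 = {0, 2, 5}  B6 = {0, 1, 2}
Tree: B1–B2, B2–B3, B3–B4, B4–B5, B5–B6
Every bag has size at most 3, so the width is 3 − 1 = 2 and tw(G) ≤ 2. For the lower bound, G contains the cycle 6–7–4–3–6, so G is not a forest; only forests have treewidth ≤ 1, hence tw(G) ≥ 2. Therefore the treewidth is 2.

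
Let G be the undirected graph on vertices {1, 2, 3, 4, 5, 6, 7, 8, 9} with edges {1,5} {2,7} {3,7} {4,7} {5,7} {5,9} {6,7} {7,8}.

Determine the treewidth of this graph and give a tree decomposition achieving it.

Treewidth 1.
One such decomposition:
Bags: B1 = {5, 9}  B2 = {1, 5}  B3 = {5, 7}  B4 = {3, 7}  B5 = {7, 8}  B6 = {4, 7}  B7 = {2, 7}  B8 = {6, 7}
Tree: B1–B2, B2–B3, B3–B4, B3–B5, B3–B6, B5–B7, B4–B8

Every bag has size at most 2, so the width is 2 − 1 = 1 and tw(G) ≤ 1. G has an edge, so its treewidth is at least 1. Therefore the treewidth is 1.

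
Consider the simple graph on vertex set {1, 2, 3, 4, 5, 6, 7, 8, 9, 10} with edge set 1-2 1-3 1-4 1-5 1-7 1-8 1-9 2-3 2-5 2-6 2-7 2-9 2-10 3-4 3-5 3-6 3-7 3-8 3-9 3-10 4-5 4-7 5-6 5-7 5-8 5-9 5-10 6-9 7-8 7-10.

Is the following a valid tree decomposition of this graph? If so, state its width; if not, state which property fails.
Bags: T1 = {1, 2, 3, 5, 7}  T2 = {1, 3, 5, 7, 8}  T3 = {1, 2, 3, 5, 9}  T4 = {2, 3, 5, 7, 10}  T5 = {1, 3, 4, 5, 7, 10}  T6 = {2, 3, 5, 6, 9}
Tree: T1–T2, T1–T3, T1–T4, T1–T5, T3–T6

A tree decomposition must satisfy three properties: every vertex lies in some bag; for every edge, both endpoints lie together in some bag; and for every vertex, the bags containing it form a connected subtree. Here bags containing vertex 10 are not connected in the tree, so the decomposition is invalid.

No — bags containing vertex 10 are not connected in the tree.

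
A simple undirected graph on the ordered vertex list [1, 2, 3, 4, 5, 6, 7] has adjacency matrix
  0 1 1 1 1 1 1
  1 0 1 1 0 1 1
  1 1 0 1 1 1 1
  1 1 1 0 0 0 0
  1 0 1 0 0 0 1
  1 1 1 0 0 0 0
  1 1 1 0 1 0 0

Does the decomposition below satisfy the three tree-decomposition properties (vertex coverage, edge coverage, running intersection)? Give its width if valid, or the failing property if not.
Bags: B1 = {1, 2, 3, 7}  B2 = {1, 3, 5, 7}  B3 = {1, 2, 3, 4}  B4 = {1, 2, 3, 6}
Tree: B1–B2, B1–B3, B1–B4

Vertex coverage: the bags together contain {1, 2, 3, 4, 5, 6, 7}, the full vertex set. Edge coverage: each edge of G has both endpoints in at least one bag. Running intersection: for every vertex, the bags containing it form a connected subtree. All three properties hold, so this is a valid tree decomposition of width max|bag| − 1 = 3, and hence tw(G) ≤ 3.

Yes; width 3.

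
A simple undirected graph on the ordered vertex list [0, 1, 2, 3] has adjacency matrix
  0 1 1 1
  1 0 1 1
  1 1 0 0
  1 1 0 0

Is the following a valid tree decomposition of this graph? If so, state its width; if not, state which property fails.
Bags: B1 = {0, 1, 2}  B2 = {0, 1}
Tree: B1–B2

A tree decomposition must satisfy three properties: every vertex lies in some bag; for every edge, both endpoints lie together in some bag; and for every vertex, the bags containing it form a connected subtree. Here vertex 3 appears in no bag, so the decomposition is invalid.

No — vertex 3 appears in no bag.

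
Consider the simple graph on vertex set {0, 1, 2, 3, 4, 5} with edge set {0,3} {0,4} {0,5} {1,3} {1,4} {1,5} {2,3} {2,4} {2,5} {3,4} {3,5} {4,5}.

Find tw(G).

3

A width-3 tree decomposition is:
Bags: B1 = {0, 3, 4, 5}  B2 = {1, 3, 4, 5}  B3 = {2, 3, 4, 5}
Tree: B1–B2, B1–B3
The largest bag has 4 vertices, giving width 3; this decomposition certifies tw(G) ≤ 3. Conversely, {0, 3, 4, 5} is a clique of size 4, and the vertices of any clique must share a bag in every tree decomposition; so some bag has ≥ 4 vertices and tw(G) ≥ 3. Therefore the treewidth is 3.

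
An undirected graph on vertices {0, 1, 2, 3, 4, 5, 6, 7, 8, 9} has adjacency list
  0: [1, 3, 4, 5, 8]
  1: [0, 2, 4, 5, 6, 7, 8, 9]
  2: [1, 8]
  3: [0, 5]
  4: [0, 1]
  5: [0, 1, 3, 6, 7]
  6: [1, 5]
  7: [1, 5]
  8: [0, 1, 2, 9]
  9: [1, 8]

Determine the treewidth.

2

A width-2 tree decomposition is:
Bags: B1 = {0, 1, 5}  B2 = {1, 5, 7}  B3 = {0, 1, 4}  B4 = {0, 1, 8}  B5 = {0, 3, 5}  B6 = {1, 2, 8}  B7 = {1, 5, 6}  B8 = {1, 8, 9}
Tree: B1–B2, B1–B3, B1–B4, B1–B5, B4–B6, B2–B7, B4–B8
Each bag holds 3 vertices, so the decomposition has width 2, which upper-bounds the treewidth. Conversely, {0, 1, 8} is a clique of size 3, and the vertices of any clique must share a bag in every tree decomposition; so some bag has ≥ 3 vertices and tw(G) ≥ 2. Combining the bounds, tw(G) = 2.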